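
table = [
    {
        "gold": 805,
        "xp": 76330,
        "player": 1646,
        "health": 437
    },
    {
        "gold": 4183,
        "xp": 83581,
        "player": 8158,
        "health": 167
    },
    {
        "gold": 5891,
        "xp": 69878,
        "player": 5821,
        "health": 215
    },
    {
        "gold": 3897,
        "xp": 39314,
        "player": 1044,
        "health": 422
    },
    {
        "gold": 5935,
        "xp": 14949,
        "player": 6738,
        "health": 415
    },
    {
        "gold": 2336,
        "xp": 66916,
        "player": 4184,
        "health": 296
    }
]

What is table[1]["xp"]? 83581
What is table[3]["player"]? 1044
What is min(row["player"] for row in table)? 1044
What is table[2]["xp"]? 69878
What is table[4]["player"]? 6738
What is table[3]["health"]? 422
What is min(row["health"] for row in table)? 167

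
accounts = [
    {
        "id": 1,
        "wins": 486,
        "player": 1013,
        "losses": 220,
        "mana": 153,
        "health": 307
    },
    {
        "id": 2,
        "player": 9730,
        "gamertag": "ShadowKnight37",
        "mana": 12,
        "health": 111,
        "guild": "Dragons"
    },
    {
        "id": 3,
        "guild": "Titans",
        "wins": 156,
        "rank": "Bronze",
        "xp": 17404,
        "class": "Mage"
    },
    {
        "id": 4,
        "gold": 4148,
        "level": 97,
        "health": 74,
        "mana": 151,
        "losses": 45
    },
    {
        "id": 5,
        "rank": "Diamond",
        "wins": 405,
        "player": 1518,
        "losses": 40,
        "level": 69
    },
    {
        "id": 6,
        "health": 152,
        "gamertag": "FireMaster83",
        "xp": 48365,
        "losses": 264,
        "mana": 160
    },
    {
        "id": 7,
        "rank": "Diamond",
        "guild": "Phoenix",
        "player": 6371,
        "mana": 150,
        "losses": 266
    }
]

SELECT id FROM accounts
[1, 2, 3, 4, 5, 6, 7]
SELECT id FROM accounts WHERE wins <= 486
[1, 3, 5]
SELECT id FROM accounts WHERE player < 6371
[1, 5]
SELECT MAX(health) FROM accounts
307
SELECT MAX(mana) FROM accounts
160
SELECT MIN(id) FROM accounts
1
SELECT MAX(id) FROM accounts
7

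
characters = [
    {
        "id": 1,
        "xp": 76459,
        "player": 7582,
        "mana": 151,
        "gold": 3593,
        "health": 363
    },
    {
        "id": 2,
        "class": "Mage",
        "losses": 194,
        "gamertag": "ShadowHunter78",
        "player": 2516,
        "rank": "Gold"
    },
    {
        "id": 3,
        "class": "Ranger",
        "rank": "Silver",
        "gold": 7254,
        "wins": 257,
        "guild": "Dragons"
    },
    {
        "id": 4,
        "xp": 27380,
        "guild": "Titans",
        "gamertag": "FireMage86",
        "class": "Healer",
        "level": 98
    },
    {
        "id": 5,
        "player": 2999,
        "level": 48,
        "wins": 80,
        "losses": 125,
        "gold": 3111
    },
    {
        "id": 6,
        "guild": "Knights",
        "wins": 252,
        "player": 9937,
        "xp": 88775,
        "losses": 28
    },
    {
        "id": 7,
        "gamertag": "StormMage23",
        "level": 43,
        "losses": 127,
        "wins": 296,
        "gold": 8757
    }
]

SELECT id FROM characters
[1, 2, 3, 4, 5, 6, 7]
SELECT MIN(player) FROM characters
2516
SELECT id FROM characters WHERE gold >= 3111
[1, 3, 5, 7]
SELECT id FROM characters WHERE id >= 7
[7]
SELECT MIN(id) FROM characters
1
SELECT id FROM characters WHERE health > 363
[]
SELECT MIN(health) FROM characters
363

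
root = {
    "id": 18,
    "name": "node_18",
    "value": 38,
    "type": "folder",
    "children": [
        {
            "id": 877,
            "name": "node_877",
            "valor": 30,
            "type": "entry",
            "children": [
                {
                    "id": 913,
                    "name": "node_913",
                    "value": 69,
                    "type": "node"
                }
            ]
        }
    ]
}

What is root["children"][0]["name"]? "node_877"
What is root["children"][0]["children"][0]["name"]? "node_913"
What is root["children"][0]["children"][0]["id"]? 913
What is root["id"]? 18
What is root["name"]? "node_18"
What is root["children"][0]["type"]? "entry"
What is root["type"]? "folder"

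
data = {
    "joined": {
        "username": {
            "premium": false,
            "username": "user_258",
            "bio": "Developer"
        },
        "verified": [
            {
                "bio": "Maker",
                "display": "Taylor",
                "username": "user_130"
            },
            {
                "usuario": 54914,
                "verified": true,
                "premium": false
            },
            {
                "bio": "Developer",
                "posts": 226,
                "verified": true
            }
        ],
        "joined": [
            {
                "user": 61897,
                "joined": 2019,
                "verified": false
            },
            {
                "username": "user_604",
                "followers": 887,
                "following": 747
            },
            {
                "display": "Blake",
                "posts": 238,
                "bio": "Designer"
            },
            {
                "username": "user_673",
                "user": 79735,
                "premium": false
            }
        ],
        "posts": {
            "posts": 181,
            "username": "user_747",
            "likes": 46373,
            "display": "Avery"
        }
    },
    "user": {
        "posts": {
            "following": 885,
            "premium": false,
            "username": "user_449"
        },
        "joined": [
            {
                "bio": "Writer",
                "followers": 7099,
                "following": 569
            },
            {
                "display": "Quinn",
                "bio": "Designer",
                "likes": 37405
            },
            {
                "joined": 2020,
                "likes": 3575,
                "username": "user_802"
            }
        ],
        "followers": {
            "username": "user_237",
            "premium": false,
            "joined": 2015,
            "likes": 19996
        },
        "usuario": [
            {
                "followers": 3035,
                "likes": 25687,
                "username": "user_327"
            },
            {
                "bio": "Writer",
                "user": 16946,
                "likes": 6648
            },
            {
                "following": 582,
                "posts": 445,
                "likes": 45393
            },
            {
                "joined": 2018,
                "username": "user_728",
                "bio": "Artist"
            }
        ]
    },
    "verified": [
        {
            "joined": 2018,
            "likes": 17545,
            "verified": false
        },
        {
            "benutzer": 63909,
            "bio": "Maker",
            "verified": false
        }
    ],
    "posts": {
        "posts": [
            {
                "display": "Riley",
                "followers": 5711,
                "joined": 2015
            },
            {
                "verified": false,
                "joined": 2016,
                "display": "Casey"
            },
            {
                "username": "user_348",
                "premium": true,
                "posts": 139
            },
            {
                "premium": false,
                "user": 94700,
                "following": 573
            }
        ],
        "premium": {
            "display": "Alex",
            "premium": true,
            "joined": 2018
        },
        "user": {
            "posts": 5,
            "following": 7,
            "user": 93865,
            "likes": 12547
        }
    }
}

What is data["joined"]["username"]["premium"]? False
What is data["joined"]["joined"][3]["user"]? 79735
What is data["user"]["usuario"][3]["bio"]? "Artist"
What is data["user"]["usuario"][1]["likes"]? 6648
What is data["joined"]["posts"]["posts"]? 181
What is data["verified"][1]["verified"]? False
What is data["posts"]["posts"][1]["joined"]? 2016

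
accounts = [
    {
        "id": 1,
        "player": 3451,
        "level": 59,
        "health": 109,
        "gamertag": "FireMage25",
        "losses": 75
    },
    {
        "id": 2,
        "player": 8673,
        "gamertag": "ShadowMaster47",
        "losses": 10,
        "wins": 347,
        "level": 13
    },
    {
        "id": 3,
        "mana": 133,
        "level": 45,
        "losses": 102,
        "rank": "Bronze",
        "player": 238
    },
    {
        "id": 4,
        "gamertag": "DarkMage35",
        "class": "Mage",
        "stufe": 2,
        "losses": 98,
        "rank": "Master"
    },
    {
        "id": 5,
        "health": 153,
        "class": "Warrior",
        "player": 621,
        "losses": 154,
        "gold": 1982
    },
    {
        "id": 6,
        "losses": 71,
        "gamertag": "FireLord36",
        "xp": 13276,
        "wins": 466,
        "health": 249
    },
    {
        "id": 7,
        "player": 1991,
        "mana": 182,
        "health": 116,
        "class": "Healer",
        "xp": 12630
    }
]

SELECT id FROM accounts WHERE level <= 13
[2]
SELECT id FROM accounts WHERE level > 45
[1]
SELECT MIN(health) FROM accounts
109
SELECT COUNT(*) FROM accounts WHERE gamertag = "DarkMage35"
1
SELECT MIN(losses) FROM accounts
10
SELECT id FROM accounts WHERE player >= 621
[1, 2, 5, 7]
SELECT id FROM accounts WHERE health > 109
[5, 6, 7]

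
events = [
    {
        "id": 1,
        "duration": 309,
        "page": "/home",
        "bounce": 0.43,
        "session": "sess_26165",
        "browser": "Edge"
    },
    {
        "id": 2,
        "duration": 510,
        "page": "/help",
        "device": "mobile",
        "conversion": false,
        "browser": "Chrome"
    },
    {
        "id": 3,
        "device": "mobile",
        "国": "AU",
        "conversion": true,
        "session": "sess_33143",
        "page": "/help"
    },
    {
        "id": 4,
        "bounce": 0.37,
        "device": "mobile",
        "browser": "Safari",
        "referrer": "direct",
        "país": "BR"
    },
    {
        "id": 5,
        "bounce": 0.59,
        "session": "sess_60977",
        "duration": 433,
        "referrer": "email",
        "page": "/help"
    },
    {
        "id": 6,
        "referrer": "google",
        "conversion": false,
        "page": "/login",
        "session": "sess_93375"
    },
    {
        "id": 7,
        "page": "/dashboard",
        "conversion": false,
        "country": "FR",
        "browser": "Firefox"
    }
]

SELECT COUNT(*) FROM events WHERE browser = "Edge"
1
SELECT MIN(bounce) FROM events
0.37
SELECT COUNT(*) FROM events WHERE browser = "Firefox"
1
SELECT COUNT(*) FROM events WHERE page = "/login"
1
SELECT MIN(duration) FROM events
309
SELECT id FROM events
[1, 2, 3, 4, 5, 6, 7]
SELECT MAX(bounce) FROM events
0.59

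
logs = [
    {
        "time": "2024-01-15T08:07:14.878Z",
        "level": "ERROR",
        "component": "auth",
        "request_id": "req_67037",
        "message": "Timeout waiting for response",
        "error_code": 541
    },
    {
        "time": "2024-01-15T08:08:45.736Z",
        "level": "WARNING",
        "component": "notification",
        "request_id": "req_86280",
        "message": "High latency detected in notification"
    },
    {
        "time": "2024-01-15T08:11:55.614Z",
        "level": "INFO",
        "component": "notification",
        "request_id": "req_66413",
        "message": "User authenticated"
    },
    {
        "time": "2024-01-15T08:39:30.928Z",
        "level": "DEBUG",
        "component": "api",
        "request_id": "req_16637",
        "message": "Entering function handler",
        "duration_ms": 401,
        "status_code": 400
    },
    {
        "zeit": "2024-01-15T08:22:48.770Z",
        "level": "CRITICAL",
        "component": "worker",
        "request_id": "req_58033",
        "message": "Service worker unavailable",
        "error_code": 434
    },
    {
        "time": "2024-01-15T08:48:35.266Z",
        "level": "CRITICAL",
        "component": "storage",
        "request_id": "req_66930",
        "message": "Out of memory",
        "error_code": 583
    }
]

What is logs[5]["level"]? "CRITICAL"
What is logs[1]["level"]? "WARNING"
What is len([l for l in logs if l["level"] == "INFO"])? 1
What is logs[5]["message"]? "Out of memory"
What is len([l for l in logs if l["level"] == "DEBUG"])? 1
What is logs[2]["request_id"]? "req_66413"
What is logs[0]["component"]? "auth"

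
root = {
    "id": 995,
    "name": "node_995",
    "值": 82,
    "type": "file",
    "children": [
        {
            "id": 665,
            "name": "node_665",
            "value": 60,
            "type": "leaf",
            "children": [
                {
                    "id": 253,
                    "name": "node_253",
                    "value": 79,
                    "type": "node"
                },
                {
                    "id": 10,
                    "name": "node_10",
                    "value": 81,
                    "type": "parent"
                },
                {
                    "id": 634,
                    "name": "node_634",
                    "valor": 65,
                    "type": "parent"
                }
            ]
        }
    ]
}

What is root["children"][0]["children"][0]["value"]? 79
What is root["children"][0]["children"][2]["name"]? "node_634"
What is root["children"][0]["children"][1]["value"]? 81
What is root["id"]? 995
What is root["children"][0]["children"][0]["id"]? 253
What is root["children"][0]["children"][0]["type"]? "node"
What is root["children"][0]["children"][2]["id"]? 634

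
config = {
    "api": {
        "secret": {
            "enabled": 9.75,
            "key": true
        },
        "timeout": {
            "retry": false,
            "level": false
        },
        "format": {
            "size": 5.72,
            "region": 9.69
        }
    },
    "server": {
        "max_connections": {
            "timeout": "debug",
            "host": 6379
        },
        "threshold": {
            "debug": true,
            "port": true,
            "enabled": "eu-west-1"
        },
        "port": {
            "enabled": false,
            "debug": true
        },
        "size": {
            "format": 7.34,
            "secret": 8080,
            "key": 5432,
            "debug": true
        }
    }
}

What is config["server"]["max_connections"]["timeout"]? "debug"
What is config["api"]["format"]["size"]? 5.72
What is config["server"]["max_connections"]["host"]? 6379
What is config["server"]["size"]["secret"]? 8080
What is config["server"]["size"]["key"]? 5432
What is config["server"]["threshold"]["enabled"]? "eu-west-1"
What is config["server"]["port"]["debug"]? True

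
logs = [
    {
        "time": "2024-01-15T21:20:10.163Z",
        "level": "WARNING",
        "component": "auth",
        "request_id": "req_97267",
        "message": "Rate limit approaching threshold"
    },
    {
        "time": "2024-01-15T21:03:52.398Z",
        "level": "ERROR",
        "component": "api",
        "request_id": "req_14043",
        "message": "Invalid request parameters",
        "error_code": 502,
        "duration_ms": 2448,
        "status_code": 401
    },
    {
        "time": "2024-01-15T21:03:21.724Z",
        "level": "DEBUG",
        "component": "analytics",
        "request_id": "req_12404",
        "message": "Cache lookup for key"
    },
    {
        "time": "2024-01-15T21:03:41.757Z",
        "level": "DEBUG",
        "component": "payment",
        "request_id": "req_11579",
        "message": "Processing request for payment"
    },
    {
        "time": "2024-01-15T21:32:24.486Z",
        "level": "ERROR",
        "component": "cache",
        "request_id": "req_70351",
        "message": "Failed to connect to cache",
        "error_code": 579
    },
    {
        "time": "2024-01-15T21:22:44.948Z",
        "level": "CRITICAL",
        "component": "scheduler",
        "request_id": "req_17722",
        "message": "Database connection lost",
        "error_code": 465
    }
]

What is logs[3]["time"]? "2024-01-15T21:03:41.757Z"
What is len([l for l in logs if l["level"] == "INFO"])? 0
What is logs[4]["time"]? "2024-01-15T21:32:24.486Z"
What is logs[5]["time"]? "2024-01-15T21:22:44.948Z"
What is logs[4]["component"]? "cache"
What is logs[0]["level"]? "WARNING"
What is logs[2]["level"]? "DEBUG"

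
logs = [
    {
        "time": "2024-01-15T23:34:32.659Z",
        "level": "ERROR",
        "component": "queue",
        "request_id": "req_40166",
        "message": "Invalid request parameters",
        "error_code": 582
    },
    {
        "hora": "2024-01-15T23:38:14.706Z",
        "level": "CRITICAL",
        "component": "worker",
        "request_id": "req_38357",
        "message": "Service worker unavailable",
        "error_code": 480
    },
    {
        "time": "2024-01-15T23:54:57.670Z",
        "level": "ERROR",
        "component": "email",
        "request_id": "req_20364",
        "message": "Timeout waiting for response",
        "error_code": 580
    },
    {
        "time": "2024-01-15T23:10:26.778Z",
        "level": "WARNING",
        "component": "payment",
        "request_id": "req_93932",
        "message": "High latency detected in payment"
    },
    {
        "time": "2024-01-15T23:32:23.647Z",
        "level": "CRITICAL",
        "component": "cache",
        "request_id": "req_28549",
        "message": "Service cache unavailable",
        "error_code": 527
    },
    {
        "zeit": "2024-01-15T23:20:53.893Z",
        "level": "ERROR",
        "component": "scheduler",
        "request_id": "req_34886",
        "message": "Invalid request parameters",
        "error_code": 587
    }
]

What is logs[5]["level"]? "ERROR"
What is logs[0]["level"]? "ERROR"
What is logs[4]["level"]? "CRITICAL"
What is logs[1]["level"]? "CRITICAL"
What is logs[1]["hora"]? "2024-01-15T23:38:14.706Z"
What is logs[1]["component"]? "worker"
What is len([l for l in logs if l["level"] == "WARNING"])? 1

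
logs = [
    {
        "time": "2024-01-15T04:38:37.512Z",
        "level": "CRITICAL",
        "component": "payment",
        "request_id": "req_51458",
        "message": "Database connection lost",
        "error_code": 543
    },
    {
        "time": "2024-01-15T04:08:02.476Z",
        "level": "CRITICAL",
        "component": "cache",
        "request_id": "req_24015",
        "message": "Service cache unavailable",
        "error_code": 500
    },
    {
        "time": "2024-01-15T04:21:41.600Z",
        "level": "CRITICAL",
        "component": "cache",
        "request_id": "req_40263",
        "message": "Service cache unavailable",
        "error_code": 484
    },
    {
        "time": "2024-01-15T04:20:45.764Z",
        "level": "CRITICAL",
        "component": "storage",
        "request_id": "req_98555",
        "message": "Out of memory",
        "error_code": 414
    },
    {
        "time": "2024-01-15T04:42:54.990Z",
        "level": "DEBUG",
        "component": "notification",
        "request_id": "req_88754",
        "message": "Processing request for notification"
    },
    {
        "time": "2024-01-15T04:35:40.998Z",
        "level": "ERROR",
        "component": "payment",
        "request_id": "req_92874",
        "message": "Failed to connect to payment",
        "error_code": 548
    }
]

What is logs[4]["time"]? "2024-01-15T04:42:54.990Z"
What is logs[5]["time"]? "2024-01-15T04:35:40.998Z"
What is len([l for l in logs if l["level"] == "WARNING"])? 0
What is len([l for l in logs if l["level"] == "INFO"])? 0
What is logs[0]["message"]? "Database connection lost"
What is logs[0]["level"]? "CRITICAL"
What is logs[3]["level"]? "CRITICAL"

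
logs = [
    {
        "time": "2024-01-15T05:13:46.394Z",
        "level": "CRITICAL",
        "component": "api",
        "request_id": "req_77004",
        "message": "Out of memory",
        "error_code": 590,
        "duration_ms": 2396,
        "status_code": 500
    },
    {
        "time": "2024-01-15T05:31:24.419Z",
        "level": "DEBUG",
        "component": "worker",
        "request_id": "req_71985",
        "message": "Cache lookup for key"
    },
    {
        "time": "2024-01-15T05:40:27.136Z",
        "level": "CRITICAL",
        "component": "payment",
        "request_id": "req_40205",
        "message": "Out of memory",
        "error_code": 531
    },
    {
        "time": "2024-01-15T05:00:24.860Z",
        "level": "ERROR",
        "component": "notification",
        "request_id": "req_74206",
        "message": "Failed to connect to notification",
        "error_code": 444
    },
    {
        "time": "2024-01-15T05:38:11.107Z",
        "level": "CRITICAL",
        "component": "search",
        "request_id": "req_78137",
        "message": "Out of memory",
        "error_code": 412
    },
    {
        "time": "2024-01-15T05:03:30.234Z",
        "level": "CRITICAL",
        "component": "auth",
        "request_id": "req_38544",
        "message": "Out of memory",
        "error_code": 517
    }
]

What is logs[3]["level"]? "ERROR"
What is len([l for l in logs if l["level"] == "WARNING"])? 0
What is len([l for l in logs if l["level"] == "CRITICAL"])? 4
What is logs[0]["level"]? "CRITICAL"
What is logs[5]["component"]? "auth"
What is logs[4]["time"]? "2024-01-15T05:38:11.107Z"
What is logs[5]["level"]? "CRITICAL"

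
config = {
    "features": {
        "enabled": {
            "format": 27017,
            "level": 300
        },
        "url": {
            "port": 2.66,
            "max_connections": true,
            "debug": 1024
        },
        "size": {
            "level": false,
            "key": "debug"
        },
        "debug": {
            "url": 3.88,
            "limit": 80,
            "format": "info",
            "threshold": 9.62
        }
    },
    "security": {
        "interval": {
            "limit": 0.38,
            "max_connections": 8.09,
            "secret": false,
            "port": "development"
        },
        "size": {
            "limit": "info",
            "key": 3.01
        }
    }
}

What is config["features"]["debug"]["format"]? "info"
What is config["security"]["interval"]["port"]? "development"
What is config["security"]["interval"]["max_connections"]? 8.09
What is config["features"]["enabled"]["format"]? 27017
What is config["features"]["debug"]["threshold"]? 9.62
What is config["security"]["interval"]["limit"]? 0.38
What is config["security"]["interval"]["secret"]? False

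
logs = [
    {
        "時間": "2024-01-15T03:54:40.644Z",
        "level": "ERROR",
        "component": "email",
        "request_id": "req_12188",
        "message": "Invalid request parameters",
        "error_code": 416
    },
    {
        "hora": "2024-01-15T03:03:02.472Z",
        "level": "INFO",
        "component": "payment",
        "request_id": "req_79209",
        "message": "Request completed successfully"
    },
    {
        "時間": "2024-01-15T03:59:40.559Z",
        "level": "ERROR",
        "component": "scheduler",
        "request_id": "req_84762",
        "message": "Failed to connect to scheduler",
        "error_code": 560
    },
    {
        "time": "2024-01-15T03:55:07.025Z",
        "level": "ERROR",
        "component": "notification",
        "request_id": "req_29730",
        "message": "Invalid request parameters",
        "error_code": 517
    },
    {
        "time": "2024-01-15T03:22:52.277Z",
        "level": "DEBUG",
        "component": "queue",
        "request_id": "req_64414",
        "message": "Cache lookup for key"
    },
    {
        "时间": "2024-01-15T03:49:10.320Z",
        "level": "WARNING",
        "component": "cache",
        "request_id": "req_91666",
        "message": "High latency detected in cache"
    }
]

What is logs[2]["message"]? "Failed to connect to scheduler"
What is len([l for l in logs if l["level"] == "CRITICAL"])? 0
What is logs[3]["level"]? "ERROR"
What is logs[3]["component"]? "notification"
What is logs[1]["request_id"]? "req_79209"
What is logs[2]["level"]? "ERROR"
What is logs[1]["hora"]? "2024-01-15T03:03:02.472Z"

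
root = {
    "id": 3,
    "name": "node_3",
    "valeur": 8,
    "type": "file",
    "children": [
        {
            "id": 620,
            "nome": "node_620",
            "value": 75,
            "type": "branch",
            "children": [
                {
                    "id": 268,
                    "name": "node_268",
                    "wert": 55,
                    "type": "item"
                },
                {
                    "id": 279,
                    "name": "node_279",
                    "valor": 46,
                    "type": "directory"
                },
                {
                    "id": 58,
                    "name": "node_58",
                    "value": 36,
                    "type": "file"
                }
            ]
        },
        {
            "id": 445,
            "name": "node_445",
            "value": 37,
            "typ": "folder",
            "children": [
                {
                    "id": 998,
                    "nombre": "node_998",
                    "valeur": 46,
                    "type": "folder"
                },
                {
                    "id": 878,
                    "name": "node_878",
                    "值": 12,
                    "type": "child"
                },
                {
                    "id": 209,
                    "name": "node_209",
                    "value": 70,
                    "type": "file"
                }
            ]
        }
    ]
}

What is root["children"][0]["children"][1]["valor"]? 46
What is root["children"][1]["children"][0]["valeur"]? 46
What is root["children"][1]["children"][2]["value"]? 70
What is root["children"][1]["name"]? "node_445"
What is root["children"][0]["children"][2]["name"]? "node_58"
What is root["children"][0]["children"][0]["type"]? "item"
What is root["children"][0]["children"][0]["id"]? 268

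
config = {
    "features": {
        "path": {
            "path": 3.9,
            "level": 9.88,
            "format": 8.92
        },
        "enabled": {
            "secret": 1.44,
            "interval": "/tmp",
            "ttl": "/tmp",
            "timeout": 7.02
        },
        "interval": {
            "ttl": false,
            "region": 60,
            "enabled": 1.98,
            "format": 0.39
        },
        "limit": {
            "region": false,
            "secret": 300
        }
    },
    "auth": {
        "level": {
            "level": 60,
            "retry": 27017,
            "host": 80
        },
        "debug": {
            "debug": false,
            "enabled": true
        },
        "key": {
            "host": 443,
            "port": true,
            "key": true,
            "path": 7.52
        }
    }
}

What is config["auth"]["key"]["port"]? True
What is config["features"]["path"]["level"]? 9.88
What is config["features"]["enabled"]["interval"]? "/tmp"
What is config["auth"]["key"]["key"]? True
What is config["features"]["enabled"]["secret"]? 1.44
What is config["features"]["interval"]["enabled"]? 1.98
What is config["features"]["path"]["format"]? 8.92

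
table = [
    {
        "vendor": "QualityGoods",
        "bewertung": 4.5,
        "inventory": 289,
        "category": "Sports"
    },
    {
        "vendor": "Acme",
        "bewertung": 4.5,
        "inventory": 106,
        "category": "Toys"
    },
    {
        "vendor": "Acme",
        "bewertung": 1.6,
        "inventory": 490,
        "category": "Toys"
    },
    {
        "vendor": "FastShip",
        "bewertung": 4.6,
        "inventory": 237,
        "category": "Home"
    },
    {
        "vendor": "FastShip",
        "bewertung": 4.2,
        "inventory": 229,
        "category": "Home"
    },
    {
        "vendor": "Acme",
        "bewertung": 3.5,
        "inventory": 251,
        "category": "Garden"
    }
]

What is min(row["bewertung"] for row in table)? 1.6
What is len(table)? 6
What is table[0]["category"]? "Sports"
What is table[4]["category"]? "Home"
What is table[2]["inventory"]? 490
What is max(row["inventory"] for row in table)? 490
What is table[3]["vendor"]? "FastShip"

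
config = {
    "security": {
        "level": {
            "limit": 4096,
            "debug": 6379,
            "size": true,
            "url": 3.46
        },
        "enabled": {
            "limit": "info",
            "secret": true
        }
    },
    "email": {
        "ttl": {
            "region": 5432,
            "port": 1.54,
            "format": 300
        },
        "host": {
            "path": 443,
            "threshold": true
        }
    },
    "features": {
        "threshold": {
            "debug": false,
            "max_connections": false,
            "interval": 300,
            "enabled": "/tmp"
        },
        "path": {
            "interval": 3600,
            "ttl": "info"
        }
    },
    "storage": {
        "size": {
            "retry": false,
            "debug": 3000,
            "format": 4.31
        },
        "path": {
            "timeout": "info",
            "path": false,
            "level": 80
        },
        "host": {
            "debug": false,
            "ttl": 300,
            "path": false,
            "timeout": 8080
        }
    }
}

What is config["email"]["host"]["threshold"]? True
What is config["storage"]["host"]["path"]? False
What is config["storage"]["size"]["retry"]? False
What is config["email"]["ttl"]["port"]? 1.54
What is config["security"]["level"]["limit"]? 4096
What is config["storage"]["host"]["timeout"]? 8080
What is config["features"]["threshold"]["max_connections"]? False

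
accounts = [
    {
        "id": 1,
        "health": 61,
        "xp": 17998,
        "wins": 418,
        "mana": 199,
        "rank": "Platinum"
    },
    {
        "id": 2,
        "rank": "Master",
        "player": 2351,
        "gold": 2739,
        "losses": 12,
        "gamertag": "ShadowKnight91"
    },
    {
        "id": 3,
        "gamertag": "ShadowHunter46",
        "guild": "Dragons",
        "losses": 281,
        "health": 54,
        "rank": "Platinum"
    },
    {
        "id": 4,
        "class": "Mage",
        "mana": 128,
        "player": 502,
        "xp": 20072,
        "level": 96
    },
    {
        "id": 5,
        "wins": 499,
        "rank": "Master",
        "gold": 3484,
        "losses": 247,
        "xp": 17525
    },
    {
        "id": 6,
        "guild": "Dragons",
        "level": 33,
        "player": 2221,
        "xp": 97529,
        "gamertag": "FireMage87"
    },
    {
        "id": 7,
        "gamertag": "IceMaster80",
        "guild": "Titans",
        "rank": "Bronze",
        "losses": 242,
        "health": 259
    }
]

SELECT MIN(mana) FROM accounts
128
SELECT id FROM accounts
[1, 2, 3, 4, 5, 6, 7]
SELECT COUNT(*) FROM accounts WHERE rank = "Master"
2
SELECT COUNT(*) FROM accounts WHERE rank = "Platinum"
2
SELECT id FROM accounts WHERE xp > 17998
[4, 6]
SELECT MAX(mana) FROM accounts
199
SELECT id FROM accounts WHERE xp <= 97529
[1, 4, 5, 6]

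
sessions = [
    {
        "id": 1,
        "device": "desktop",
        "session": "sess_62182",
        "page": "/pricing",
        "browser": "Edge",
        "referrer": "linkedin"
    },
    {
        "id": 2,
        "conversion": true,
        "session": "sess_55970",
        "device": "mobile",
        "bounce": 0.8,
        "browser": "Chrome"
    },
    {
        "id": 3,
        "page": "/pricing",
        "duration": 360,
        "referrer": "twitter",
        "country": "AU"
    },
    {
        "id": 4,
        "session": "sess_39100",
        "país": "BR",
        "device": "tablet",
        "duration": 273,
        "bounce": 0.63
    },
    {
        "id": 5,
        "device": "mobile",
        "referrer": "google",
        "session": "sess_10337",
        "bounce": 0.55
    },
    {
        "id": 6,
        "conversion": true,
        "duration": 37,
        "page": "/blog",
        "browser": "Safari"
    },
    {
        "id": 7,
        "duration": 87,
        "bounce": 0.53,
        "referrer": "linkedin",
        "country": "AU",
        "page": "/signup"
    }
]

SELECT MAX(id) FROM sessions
7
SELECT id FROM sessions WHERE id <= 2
[1, 2]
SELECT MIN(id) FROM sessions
1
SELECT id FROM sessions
[1, 2, 3, 4, 5, 6, 7]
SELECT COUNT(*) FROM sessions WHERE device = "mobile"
2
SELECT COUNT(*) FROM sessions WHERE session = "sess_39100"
1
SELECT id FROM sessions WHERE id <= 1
[1]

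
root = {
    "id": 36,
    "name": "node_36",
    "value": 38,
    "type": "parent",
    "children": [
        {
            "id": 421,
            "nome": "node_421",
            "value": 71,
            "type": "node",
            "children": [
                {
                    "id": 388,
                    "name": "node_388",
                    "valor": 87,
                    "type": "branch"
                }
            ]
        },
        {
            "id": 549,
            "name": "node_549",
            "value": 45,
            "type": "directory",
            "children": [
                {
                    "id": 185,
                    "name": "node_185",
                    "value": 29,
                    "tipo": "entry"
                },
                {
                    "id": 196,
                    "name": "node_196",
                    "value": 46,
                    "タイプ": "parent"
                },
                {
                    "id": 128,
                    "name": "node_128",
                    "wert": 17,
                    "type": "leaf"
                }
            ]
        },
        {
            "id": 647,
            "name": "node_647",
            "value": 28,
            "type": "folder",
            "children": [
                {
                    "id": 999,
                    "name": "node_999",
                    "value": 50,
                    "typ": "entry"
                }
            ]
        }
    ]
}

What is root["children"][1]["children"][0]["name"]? "node_185"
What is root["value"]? 38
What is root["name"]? "node_36"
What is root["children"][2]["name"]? "node_647"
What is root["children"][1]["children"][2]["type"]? "leaf"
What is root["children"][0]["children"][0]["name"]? "node_388"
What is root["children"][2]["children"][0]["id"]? 999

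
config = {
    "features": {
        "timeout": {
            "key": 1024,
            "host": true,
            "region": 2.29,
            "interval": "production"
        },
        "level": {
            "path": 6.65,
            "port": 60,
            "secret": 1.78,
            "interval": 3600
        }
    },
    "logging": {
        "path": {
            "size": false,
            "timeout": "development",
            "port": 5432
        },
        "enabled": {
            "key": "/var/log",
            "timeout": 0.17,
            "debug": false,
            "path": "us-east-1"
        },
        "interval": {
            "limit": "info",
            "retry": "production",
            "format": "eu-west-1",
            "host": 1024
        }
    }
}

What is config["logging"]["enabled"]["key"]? "/var/log"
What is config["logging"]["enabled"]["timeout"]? 0.17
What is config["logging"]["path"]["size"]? False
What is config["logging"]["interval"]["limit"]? "info"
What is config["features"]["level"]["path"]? 6.65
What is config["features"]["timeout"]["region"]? 2.29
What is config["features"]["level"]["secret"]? 1.78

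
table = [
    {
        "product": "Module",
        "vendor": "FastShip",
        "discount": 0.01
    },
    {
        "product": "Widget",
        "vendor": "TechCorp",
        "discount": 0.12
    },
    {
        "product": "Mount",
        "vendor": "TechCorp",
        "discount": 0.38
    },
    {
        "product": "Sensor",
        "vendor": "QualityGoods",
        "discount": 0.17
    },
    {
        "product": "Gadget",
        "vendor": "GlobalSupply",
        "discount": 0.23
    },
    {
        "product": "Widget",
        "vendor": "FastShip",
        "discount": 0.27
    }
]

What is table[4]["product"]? "Gadget"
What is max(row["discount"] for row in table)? 0.38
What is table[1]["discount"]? 0.12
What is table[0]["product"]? "Module"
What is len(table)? 6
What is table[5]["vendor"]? "FastShip"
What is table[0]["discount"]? 0.01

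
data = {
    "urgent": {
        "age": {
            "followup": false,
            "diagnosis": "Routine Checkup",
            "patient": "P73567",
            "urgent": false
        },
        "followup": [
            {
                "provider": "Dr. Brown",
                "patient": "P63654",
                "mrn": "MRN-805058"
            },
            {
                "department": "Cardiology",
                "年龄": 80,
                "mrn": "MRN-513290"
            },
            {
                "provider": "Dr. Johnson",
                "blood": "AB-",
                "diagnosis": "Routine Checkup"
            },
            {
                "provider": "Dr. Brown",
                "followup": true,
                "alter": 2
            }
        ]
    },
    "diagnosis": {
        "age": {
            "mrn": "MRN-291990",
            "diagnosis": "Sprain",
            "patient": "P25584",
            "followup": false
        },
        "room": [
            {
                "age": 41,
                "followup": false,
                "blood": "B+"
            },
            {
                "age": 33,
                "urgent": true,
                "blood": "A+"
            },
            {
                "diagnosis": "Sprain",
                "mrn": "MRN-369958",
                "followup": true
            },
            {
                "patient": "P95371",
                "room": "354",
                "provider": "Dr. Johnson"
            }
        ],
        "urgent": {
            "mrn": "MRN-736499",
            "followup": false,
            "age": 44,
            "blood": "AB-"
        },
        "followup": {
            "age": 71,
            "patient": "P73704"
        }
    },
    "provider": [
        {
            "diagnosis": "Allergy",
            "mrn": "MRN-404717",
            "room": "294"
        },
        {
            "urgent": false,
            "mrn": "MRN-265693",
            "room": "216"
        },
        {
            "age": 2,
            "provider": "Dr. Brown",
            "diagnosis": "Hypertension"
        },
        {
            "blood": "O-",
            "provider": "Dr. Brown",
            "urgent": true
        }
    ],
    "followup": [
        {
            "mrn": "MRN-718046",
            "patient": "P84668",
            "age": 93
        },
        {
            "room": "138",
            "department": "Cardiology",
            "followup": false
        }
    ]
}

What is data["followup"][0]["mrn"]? "MRN-718046"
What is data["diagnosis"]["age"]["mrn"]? "MRN-291990"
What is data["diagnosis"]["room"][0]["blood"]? "B+"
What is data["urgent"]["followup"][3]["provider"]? "Dr. Brown"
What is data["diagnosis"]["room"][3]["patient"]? "P95371"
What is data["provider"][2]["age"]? 2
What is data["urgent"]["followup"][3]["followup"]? True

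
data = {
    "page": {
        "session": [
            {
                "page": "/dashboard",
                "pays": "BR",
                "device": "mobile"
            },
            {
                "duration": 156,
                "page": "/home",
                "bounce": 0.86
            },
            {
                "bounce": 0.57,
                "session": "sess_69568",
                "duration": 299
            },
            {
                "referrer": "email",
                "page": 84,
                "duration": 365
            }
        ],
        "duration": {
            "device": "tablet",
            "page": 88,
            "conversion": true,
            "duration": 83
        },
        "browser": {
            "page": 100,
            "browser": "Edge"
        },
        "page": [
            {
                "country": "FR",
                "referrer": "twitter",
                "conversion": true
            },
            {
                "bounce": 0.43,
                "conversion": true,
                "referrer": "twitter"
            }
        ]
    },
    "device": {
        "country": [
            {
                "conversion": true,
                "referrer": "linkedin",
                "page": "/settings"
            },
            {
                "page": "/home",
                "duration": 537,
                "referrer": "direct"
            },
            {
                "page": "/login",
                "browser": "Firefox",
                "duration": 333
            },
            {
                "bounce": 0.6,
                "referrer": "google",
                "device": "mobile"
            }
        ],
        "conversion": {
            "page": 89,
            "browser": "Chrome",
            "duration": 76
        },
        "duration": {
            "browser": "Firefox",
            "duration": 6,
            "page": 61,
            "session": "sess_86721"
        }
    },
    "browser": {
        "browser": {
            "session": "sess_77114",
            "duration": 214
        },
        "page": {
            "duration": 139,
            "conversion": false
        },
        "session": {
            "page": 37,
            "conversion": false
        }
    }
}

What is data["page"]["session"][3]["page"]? 84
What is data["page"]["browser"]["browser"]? "Edge"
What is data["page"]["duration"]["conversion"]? True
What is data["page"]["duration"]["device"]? "tablet"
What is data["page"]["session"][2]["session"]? "sess_69568"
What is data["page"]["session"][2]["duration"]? 299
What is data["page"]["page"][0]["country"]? "FR"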